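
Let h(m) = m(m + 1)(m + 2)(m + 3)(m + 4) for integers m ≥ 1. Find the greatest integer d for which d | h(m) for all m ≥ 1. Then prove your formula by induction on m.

Computing the first values: h(1) = 120 and h(2) = 720; gcd(120, 720) = 120, so d ≤ 120.
We prove 120 | m(m + 1)(m + 2)(m + 3)(m + 4) for all m ≥ 1 by induction on m.
For the base case m = 1: h(1) = 120 = 120·(1), so 120 | h(1).
Suppose the result is true for m = i, i.e. 120 | h(i). Then
h(i+1) − h(i) = (i+1)·(i+2)·(i+3)·(i+4)·(i+5) − i·(i+1)·(i+2)·(i+3)·(i+4) = (i+1)·(i+2)·(i+3)·(i+4)·[(i+5) − i] = 5·(i+1)·(i+2)·(i+3)·(i+4). The product of 4 consecutive integers is divisible by (4)! = 24, so h(i+1) − h(i) is divisible by 5·24 = 120. By the inductive hypothesis 120 | h(i), hence 120 | h(i+1).
This completes the induction.
Therefore the largest such d is 120.

d = 120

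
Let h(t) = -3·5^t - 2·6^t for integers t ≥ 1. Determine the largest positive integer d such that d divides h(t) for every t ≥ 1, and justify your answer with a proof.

Computing the first values: h(1) = -27 and h(2) = -147; gcd(-27, -147) = 3, so d ≤ 3.
We prove 3 | -3·5^t - 2·6^t for all t ≥ 1 by induction on t.
Base step (t = 1): h(1) = -27 = 3·(-9), so 3 | h(1).
For the inductive step, assume it holds for an arbitrary m ≥ 1, i.e. 3 | h(m). Then
h(m+1) − 6·h(m) = (-3·5^(m+1) - 2·6^(m+1)) − 6·(-3·5^m - 2·6^m) = (-3)·5^m·(5 − 6) = (3)·5^m. Since 3 | h(m) by the inductive hypothesis, 3 | 6·h(m); and 3 | 3 since 3 = 3·1. Therefore 3 | h(m+1).
By induction, the statement is established for all t ≥ 1.
Therefore the largest such d is 3.

d = 3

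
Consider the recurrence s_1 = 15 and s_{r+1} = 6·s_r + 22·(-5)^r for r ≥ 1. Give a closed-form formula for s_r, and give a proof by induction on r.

Computing the first terms: s_1 = 15, s_2 = -20, s_3 = 430. This suggests s_r = -2(-5)^r + 5·6^(r - 1).
For the base case r = 1: the formula gives 15 = 15 = s_1.
Suppose the result is true for r = j, so s_j = -2(-5)^j + 5·6^(j - 1).
Then s_{j+1} = 6·s_j + 22·(-5)^j = 6·(-2(-5)^j + 5·6^(j - 1)) + 22·(-5)^j = -2(-5)^(j + 1) + 5·6^j = -2(-5)^(j+1) + 5·6^((j+1) - 1),
which is the claimed formula at r = j+1.
This completes the induction.

s_r = -2(-5)^r + 5·6^(r - 1)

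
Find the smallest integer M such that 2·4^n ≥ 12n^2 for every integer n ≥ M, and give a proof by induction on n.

M = 3

At n = 2: 32 < 48, so the inequality fails and M ≥ 3. We prove 2·4^n ≥ 12n^2 for all n ≥ 3.
Base case (n = 3): 2·4^n = 128 and 12n^2 = 108, so 128 ≥ 108.
Suppose the result is true for n = k, so 2·4^k ≥ 12k^2.
Then 2·4^(k + 1) = 4·(2·4^k) ≥ 4·(12k^2).
Also, for k ≥ 3 we have 4·(12k^2) ≥ 12(k+1)^2, since 4 ≥ (1 + 1/k)^2 for all k ≥ 3.
Combining, 2·4^(k + 1) ≥ 12(k+1)^2.
Hence, by induction on n, the claim holds for every n ≥ 3.
Hence the smallest such M is 3.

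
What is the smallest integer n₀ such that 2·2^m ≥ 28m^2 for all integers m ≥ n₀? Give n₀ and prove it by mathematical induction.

At m = 10: 2048 < 2800, so the inequality fails and n₀ ≥ 11. We prove 2·2^m ≥ 28m^2 for all m ≥ 11.
Base case (m = 11): 2·2^m = 4096 and 28m^2 = 3388, so 4096 ≥ 3388.
For the inductive step, assume it holds for an arbitrary k ≥ 11, so 2·2^k ≥ 28k^2.
Then 2·2^(k + 1) = 2·(2·2^k) ≥ 2·(28k^2).
Also, for k ≥ 11 we have 2·(28k^2) ≥ 28(k+1)^2, since 2 ≥ (1 + 1/k)^2 for all k ≥ 11.
Combining, 2·2^(k + 1) ≥ 28(k+1)^2.
By induction, the statement is established for all m ≥ 11.
Hence the smallest such n₀ is 11.

n₀ = 11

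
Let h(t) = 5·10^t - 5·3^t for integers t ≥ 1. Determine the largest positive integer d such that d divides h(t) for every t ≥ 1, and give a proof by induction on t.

Computing the first values: h(1) = 35 and h(2) = 455; gcd(35, 455) = 35, so d ≤ 35.
We prove 35 | 5·10^t - 5·3^t for all t ≥ 1 by induction on t.
When t = 1: h(1) = 35 = 35·(1), so 35 | h(1).
Inductive step: suppose the statement holds for some i ≥ 1, i.e. 35 | h(i). Then
h(i+1) − 10·h(i) = (5·10^(i+1) - 5·3^(i+1)) − 10·(5·10^i - 5·3^i) = (-5)·3^i·(3 − 10) = (35)·3^i. Since 35 | h(i) by the inductive hypothesis, 35 | 10·h(i); and 35 | 35 since 35 = 35·1. Therefore 35 | h(i+1).
By induction, the statement is established for all t ≥ 1.
Therefore the largest such d is 35.

d = 35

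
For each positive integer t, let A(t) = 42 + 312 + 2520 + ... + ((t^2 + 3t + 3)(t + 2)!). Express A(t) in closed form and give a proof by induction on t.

We claim A(t) = (t + 1)(t + 3)! - 6 for all t ≥ 1.
Base case (t = 1): A(1) = 42, and the closed form gives 42. They agree.
Inductive step: assume the claim holds for t = m, so A(m) = (m + 1)(m + 3)! - 6.
Then A(m+1) = A(m) + ((m^2 + 5m + 7)(m + 3)!) = ((m + 1)(m + 3)! - 6) + ((m^2 + 5m + 7)(m + 3)!).
Simplifying, A(m+1) = ((m+1) + 1)((m+1) + 3)! - 6,
which is the closed form with t = m+1.
Hence, by induction on t, the claim holds for every t ≥ 1.

A(t) = (t + 1)(t + 3)! - 6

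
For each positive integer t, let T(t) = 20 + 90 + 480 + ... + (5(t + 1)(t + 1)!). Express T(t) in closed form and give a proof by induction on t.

We claim T(t) = 5(t + 2)! - 10 for all t ≥ 1.
Base step (t = 1): T(1) = 20, and the closed form gives 20. They agree.
Inductive step: assume the claim holds for t = p, so T(p) = 5(p + 2)! - 10.
Then T(p+1) = T(p) + (5(p + 2)(p + 2)!) = (5(p + 2)! - 10) + (5(p + 2)(p + 2)!).
Simplifying, T(p+1) = 5((p+1) + 2)! - 10,
which is the closed form with t = p+1.
By the principle of mathematical induction, the result holds for all t ≥ 1.

T(t) = 5(t + 2)! - 10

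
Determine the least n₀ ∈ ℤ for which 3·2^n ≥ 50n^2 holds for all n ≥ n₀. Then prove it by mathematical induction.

n₀ = 11

At n = 10: 3072 < 5000, so the inequality fails and n₀ ≥ 11. We prove 3·2^n ≥ 50n^2 for all n ≥ 11.
When n = 11: 3·2^n = 6144 and 50n^2 = 6050, so 6144 ≥ 6050.
Inductive step: assume the claim holds for n = r, so 3·2^r ≥ 50r^2.
Then 3·2^(r + 1) = 2·(3·2^r) ≥ 2·(50r^2).
Also, for r ≥ 11 we have 2·(50r^2) ≥ 50(r+1)^2, since 2 ≥ (1 + 1/r)^2 for all r ≥ 11.
Combining, 3·2^(r + 1) ≥ 50(r+1)^2.
By the principle of mathematical induction, the result holds for all n ≥ 11.
Hence the smallest such n₀ is 11.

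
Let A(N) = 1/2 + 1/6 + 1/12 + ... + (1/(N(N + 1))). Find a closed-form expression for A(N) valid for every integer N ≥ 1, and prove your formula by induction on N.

We claim A(N) = N/(N + 1) for all N ≥ 1.
Base case (N = 1): A(1) = 1/2, and the closed form gives 1/2. They agree.
Inductive step: suppose the statement holds for some p ≥ 1, so A(p) = p/(p + 1).
Then A(p+1) = A(p) + (1/((p + 1)(p + 2))) = (p/(p + 1)) + (1/((p + 1)(p + 2))).
Simplifying, A(p+1) = (p + 1)/(p + 2) = (p+1)/((p+1) + 1),
which is the closed form with N = p+1.
By induction, the statement is established for all N ≥ 1.

A(N) = N/(N + 1)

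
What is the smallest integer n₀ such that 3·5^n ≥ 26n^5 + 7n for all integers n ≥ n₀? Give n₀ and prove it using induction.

n₀ = 8

At n = 7: 234375 < 437031, so the inequality fails and n₀ ≥ 8. We prove 3·5^n ≥ 26n^5 + 7n for all n ≥ 8.
When n = 8: 3·5^n = 1171875 and 26n^5 + 7n = 852024, so 1171875 ≥ 852024.
Inductive step: assume the claim holds for n = k, so 3·5^k ≥ 26k^5 + 7k.
Then 3·5^(k + 1) = 5·(3·5^k) ≥ 5·(26k^5 + 7k).
Also, for k ≥ 8 we have 5·(26k^5 + 7k) ≥ 26(k+1)^5 + 7(k+1), since 5·(26k^5 + 7k) − (26(k+1)^5 + 7(k+1)) = 104k^5 - 130k^4 - 260k^3 - 260k^2 - 102k - 33, which is nonnegative for all k ≥ 8.
Combining, 3·5^(k + 1) ≥ 26(k+1)^5 + 7(k+1).
This completes the induction.
Hence the smallest such n₀ is 8.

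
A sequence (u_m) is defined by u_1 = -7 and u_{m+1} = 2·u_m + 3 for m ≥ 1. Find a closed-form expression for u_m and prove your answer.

Computing the first terms: u_1 = -7, u_2 = -11, u_3 = -19. This suggests u_m = -2^(m + 1) - 3.
For the base case m = 1: the formula gives -7 = -7 = u_1.
Inductive step: assume the claim holds for m = i, so u_i = -2^(i + 1) - 3.
Then u_{i+1} = 2·u_i + 3 = 2·(-2^(i + 1) - 3) + 3 = -2^(i + 2) - 3 = -2^((i+1) + 1) - 3,
which is the claimed formula at m = i+1.
Hence, by induction on m, the claim holds for every m ≥ 1.

u_m = -2^(m + 1) - 3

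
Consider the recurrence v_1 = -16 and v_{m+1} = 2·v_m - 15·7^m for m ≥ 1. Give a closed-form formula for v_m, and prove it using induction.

v_m = 5·2^(m - 1) - 3·7^m

Computing the first terms: v_1 = -16, v_2 = -137, v_3 = -1009. This suggests v_m = 5·2^(m - 1) - 3·7^m.
For the base case m = 1: the formula gives -16 = -16 = v_1.
Suppose the result is true for m = r, so v_r = 5·2^(r - 1) - 3·7^r.
Then v_{r+1} = 2·v_r - 15·7^r = 2·(5·2^(r - 1) - 3·7^r) - 15·7^r = 5·2^r - 3·7^(r + 1) = 5·2^((r+1) - 1) - 3·7^(r+1),
which is the claimed formula at m = r+1.
Hence, by induction on m, the claim holds for every m ≥ 1.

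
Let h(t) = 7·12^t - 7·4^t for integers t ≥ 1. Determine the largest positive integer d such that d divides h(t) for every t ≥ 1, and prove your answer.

Computing the first values: h(1) = 56 and h(2) = 896; gcd(56, 896) = 56, so d ≤ 56.
We prove 56 | 7·12^t - 7·4^t for all t ≥ 1 by induction on t.
Base case (t = 1): h(1) = 56 = 56·(1), so 56 | h(1).
For the inductive step, assume it holds for an arbitrary p ≥ 1, i.e. 56 | h(p). Then
h(p+1) − 12·h(p) = (7·12^(p+1) - 7·4^(p+1)) − 12·(7·12^p - 7·4^p) = (-7)·4^p·(4 − 12) = (56)·4^p. Since 56 | h(p) by the inductive hypothesis, 56 | 12·h(p); and 56 | 56 since 56 = 56·1. Therefore 56 | h(p+1).
This completes the induction.
Therefore the largest such d is 56.

d = 56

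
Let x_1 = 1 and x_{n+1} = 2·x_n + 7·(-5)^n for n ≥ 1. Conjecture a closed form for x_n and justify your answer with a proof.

Computing the first terms: x_1 = 1, x_2 = -33, x_3 = 109. This suggests x_n = -(-5)^n - 2^(n + 1).
When n = 1: the formula gives 1 = 1 = x_1.
Suppose the result is true for n = p, so x_p = -(-5)^p - 2^(p + 1).
Then x_{p+1} = 2·x_p + 7·(-5)^p = 2·(-(-5)^p - 2^(p + 1)) + 7·(-5)^p = -(-5)^(p + 1) - 2^(p + 2) = -(-5)^(p+1) - 2^((p+1) + 1),
which is the claimed formula at n = p+1.
By induction, the statement is established for all n ≥ 1.

x_n = -(-5)^n - 2^(n + 1)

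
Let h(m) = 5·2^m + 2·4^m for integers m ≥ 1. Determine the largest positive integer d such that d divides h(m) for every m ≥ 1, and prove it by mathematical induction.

d = 2

Computing the first values: h(1) = 18 and h(2) = 52; gcd(18, 52) = 2, so d ≤ 2.
We prove 2 | 5·2^m + 2·4^m for all m ≥ 1 by induction on m.
Base case (m = 1): h(1) = 18 = 2·(9), so 2 | h(1).
Inductive step: assume the claim holds for m = p, i.e. 2 | h(p). Then
h(p+1) − 4·h(p) = (5·2^(p+1) + 2·4^(p+1)) − 4·(5·2^p + 2·4^p) = (5)·2^p·(2 − 4) = (-10)·2^p. Since 2 | h(p) by the inductive hypothesis, 2 | 4·h(p); and 2 | -10 since -10 = 2·-5. Therefore 2 | h(p+1).
By induction, the statement is established for all m ≥ 1.
Therefore the largest such d is 2.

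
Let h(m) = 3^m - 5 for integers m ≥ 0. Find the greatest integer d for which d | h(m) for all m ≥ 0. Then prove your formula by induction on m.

d = 2

Computing the first values: h(0) = -4 and h(1) = -2; gcd(-4, -2) = 2, so d ≤ 2.
We prove 2 | 3^m - 5 for all m ≥ 0 by induction on m.
Base case (m = 0): h(0) = -4 = 2·(-2), so 2 | h(0).
Suppose the result is true for m = i, i.e. 2 | h(i). Then
h(i+1) = 3^(i+1) - 5 = 3·(3^i - 5) + 10 = 3·h(i) + 10. The first term is divisible by 2 by the inductive hypothesis, and 10 is divisible by 2. Hence 2 | h(i+1).
By the principle of mathematical induction, the result holds for all m ≥ 0.
Therefore the largest such d is 2.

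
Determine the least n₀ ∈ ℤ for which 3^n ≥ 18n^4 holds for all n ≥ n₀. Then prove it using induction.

At n = 11: 177147 < 263538, so the inequality fails and n₀ ≥ 12. We prove 3^n ≥ 18n^4 for all n ≥ 12.
Base step (n = 12): 3^n = 531441 and 18n^4 = 373248, so 531441 ≥ 373248.
Inductive step: assume the claim holds for n = p, so 3^p ≥ 18p^4.
Then 3^(p + 1) = 3·(3^p) ≥ 3·(18p^4).
Also, for p ≥ 12 we have 3·(18p^4) ≥ 18(p+1)^4, since 3 ≥ (1 + 1/p)^4 for all p ≥ 12.
Combining, 3^(p + 1) ≥ 18(p+1)^4.
Hence, by induction on n, the claim holds for every n ≥ 12.
Hence the smallest such n₀ is 12.

n₀ = 12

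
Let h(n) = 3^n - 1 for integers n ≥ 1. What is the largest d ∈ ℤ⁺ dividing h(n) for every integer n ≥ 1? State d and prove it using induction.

d = 2

Computing the first values: h(1) = 2 and h(2) = 8; gcd(2, 8) = 2, so d ≤ 2.
We prove 2 | 3^n - 1 for all n ≥ 1 by induction on n.
Base case (n = 1): h(1) = 2 = 2·(1), so 2 | h(1).
Inductive step: suppose the statement holds for some j ≥ 1, i.e. 2 | h(j). Then
3^{j+1} − 1^{j+1} = 3·3^j − 1·1^j = 3·(3^j − 1^j) + (2)·1^j. The first term is divisible by 2 by the inductive hypothesis, and the second term (2)·1^j is divisible by 2 since 2 | 2. Hence 2 | h(j+1).
Hence, by induction on n, the claim holds for every n ≥ 1.
Therefore the largest such d is 2.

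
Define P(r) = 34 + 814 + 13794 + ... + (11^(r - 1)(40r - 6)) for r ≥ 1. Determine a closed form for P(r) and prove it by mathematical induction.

P(r) = 11^r(4r - 1) + 1

We claim P(r) = 11^r(4r - 1) + 1 for all r ≥ 1.
When r = 1: P(1) = 34, and the closed form gives 34. They agree.
For the inductive step, assume it holds for an arbitrary k ≥ 1, so P(k) = 11^k(4k - 1) + 1.
Then P(k+1) = P(k) + (11^k(40k + 34)) = (11^k(4k - 1) + 1) + (11^k(40k + 34)).
Simplifying, P(k+1) = 44·11^k·k + 33·11^k + 1 = 11^(k+1)(4(k+1) - 1) + 1,
which is the closed form with r = k+1.
Hence, by induction on r, the claim holds for every r ≥ 1.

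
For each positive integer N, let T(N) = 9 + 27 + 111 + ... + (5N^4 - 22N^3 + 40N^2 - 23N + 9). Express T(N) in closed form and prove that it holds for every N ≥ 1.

T(N) = N(N^4 - 3N^3 + 4N^2 + 3N + 4)

We claim T(N) = N(N^4 - 3N^3 + 4N^2 + 3N + 4) for all N ≥ 1.
Base step (N = 1): T(1) = 9, and the closed form gives 9. They agree.
Inductive step: assume the claim holds for N = m, so T(m) = m(m^4 - 3m^3 + 4m^2 + 3m + 4).
Then T(m+1) = T(m) + (5m^4 - 2m^3 + 4m^2 + 11m + 9) = (m(m^4 - 3m^3 + 4m^2 + 3m + 4)) + (5m^4 - 2m^3 + 4m^2 + 11m + 9).
Simplifying, T(m+1) = (m + 1)(m^4 + m^3 + m^2 + 6m + 9) = (m+1)((m+1)^4 - 3(m+1)^3 + 4(m+1)^2 + 3(m+1) + 4),
which is the closed form with N = m+1.
Hence, by induction on N, the claim holds for every N ≥ 1.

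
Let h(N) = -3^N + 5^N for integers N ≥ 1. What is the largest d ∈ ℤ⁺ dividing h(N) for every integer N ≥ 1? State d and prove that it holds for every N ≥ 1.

d = 2

Computing the first values: h(1) = 2 and h(2) = 16; gcd(2, 16) = 2, so d ≤ 2.
We prove 2 | -3^N + 5^N for all N ≥ 1 by induction on N.
Base case (N = 1): h(1) = 2 = 2·(1), so 2 | h(1).
Inductive step: suppose the statement holds for some i ≥ 1, i.e. 2 | h(i). Then
5^{i+1} − 3^{i+1} = 5·5^i − 3·3^i = 5·(5^i − 3^i) + (2)·3^i. The first term is divisible by 2 by the inductive hypothesis, and the second term (2)·3^i is divisible by 2 since 2 | 2. Hence 2 | h(i+1).
By the principle of mathematical induction, the result holds for all N ≥ 1.
Therefore the largest such d is 2.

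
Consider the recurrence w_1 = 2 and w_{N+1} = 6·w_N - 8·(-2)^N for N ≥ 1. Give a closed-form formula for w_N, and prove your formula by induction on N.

w_N = (-2)^N + 4·6^(N - 1)

Computing the first terms: w_1 = 2, w_2 = 28, w_3 = 136. This suggests w_N = (-2)^N + 4·6^(N - 1).
For the base case N = 1: the formula gives 2 = 2 = w_1.
For the inductive step, assume it holds for an arbitrary j ≥ 1, so w_j = (-2)^j + 4·6^(j - 1).
Then w_{j+1} = 6·w_j - 8·(-2)^j = 6·((-2)^j + 4·6^(j - 1)) - 8·(-2)^j = (-2)^(j + 1) + 4·6^j = (-2)^(j+1) + 4·6^((j+1) - 1),
which is the claimed formula at N = j+1.
This completes the induction.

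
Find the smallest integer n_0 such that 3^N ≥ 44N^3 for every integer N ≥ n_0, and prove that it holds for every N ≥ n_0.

n_0 = 10

At N = 9: 19683 < 32076, so the inequality fails and n_0 ≥ 10. We prove 3^N ≥ 44N^3 for all N ≥ 10.
For the base case N = 10: 3^N = 59049 and 44N^3 = 44000, so 59049 ≥ 44000.
Inductive step: suppose the statement holds for some k ≥ 10, so 3^k ≥ 44k^3.
Then 3^(k + 1) = 3·(3^k) ≥ 3·(44k^3).
Also, for k ≥ 10 we have 3·(44k^3) ≥ 44(k+1)^3, since 3 ≥ (1 + 1/k)^3 for all k ≥ 10.
Combining, 3^(k + 1) ≥ 44(k+1)^3.
This completes the induction.
Hence the smallest such n_0 is 10.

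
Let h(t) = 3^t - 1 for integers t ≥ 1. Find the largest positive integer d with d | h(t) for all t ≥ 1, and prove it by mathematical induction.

Computing the first values: h(1) = 2 and h(2) = 8; gcd(2, 8) = 2, so d ≤ 2.
We prove 2 | 3^t - 1 for all t ≥ 1 by induction on t.
When t = 1: h(1) = 2 = 2·(1), so 2 | h(1).
For the inductive step, assume it holds for an arbitrary r ≥ 1, i.e. 2 | h(r). Then
3^{r+1} − 1^{r+1} = 3·3^r − 1·1^r = 3·(3^r − 1^r) + (2)·1^r. The first term is divisible by 2 by the inductive hypothesis, and the second term (2)·1^r is divisible by 2 since 2 | 2. Hence 2 | h(r+1).
By the principle of mathematical induction, the result holds for all t ≥ 1.
Therefore the largest such d is 2.

d = 2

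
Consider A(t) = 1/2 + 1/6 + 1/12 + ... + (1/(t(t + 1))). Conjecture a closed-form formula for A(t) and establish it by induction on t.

A(t) = t/(t + 1)

We claim A(t) = t/(t + 1) for all t ≥ 1.
Base case (t = 1): A(1) = 1/2, and the closed form gives 1/2. They agree.
Inductive step: suppose the statement holds for some m ≥ 1, so A(m) = m/(m + 1).
Then A(m+1) = A(m) + (1/((m + 1)(m + 2))) = (m/(m + 1)) + (1/((m + 1)(m + 2))).
Simplifying, A(m+1) = (m + 1)/(m + 2) = (m+1)/((m+1) + 1),
which is the closed form with t = m+1.
Hence, by induction on t, the claim holds for every t ≥ 1.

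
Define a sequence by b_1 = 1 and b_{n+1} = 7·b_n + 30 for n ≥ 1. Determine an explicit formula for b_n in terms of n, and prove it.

b_n = 6·7^(n - 1) - 5

Computing the first terms: b_1 = 1, b_2 = 37, b_3 = 289. This suggests b_n = 6·7^(n - 1) - 5.
For the base case n = 1: the formula gives 1 = 1 = b_1.
For the inductive step, assume it holds for an arbitrary m ≥ 1, so b_m = 6·7^(m - 1) - 5.
Then b_{m+1} = 7·b_m + 30 = 7·(6·7^(m - 1) - 5) + 30 = 6·7^m - 5 = 6·7^((m+1) - 1) - 5,
which is the claimed formula at n = m+1.
By induction, the statement is established for all n ≥ 1.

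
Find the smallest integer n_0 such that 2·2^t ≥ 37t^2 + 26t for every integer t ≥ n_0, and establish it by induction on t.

At t = 11: 4096 < 4763, so the inequality fails and n_0 ≥ 12. We prove 2·2^t ≥ 37t^2 + 26t for all t ≥ 12.
Base case (t = 12): 2·2^t = 8192 and 37t^2 + 26t = 5640, so 8192 ≥ 5640.
Inductive step: suppose the statement holds for some j ≥ 12, so 2·2^j ≥ 37j^2 + 26j.
Then 2·2^(j + 1) = 2·(2·2^j) ≥ 2·(37j^2 + 26j).
Also, for j ≥ 12 we have 2·(37j^2 + 26j) ≥ 37(j+1)^2 + 26(j+1), since 2·(37j^2 + 26j) − (37(j+1)^2 + 26(j+1)) = 37j^2 - 48j - 63, which is nonnegative for all j ≥ 12.
Combining, 2·2^(j + 1) ≥ 37(j+1)^2 + 26(j+1).
This completes the induction.
Hence the smallest such n_0 is 12.

n_0 = 12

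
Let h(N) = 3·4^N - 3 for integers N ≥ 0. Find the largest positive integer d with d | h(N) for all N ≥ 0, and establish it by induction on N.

d = 9

Computing the first values: h(0) = 0 and h(1) = 9; gcd(0, 9) = 9, so d ≤ 9.
We prove 9 | 3·4^N - 3 for all N ≥ 0 by induction on N.
When N = 0: h(0) = 0 = 9·(0), so 9 | h(0).
Suppose the result is true for N = m, i.e. 9 | h(m). Then
h(m+1) = 3·4^(m+1) - 3 = 4·(3·4^m - 3) + 9 = 4·h(m) + 9. The first term is divisible by 9 by the inductive hypothesis, and 9 is divisible by 9. Hence 9 | h(m+1).
This completes the induction.
Therefore the largest such d is 9.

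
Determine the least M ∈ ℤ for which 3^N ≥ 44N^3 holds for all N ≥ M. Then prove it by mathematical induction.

At N = 9: 19683 < 32076, so the inequality fails and M ≥ 10. We prove 3^N ≥ 44N^3 for all N ≥ 10.
Base case (N = 10): 3^N = 59049 and 44N^3 = 44000, so 59049 ≥ 44000.
Suppose the result is true for N = p, so 3^p ≥ 44p^3.
Then 3^(p + 1) = 3·(3^p) ≥ 3·(44p^3).
Also, for p ≥ 10 we have 3·(44p^3) ≥ 44(p+1)^3, since 3 ≥ (1 + 1/p)^3 for all p ≥ 10.
Combining, 3^(p + 1) ≥ 44(p+1)^3.
Hence, by induction on N, the claim holds for every N ≥ 10.
Hence the smallest such M is 10.

M = 10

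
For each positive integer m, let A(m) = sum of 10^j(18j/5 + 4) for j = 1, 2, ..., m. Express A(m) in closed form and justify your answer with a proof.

A(m) = 4·10^m(m + 1) - 4

We claim A(m) = 4·10^m(m + 1) - 4 for all m ≥ 1.
Base case (m = 1): A(1) = 76, and the closed form gives 76. They agree.
Suppose the result is true for m = j, so A(j) = 4·10^j(j + 1) - 4.
Then A(j+1) = A(j) + (10^j(36j + 76)) = (4·10^j(j + 1) - 4) + (10^j(36j + 76)).
Simplifying, A(j+1) = 40·10^j·j + 80·10^j - 4 = 4·10^(j+1)((j+1) + 1) - 4,
which is the closed form with m = j+1.
By the principle of mathematical induction, the result holds for all m ≥ 1.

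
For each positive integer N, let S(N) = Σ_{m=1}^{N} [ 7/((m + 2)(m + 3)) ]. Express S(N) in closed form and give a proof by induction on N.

We claim S(N) = 7N/(3(N + 3)) for all N ≥ 1.
Base step (N = 1): S(1) = 7/12, and the closed form gives 7/12. They agree.
Inductive step: assume the claim holds for N = m, so S(m) = 7m/(3(m + 3)).
Then S(m+1) = S(m) + (7/((m + 3)(m + 4))) = (7m/(3(m + 3))) + (7/((m + 3)(m + 4))).
Simplifying, S(m+1) = 7(m + 1)/(3(m + 4)) = 7(m+1)/(3((m+1) + 3)),
which is the closed form with N = m+1.
This completes the induction.

S(N) = 7N/(3(N + 3))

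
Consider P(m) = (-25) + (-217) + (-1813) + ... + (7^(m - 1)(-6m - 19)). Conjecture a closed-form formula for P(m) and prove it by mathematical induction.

P(m) = -7^m(m + 3) + 3

We claim P(m) = -7^m(m + 3) + 3 for all m ≥ 1.
When m = 1: P(1) = -25, and the closed form gives -25. They agree.
For the inductive step, assume it holds for an arbitrary r ≥ 1, so P(r) = -7^r(r + 3) + 3.
Then P(r+1) = P(r) + (7^r(-6r - 25)) = (-7^r(r + 3) + 3) + (7^r(-6r - 25)).
Simplifying, P(r+1) = -7·7^r·r - 28·7^r + 3 = -7^(r+1)((r+1) + 3) + 3,
which is the closed form with m = r+1.
Hence, by induction on m, the claim holds for every m ≥ 1.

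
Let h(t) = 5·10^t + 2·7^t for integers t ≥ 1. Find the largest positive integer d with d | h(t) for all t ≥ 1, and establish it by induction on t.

d = 2

Computing the first values: h(1) = 64 and h(2) = 598; gcd(64, 598) = 2, so d ≤ 2.
We prove 2 | 5·10^t + 2·7^t for all t ≥ 1 by induction on t.
When t = 1: h(1) = 64 = 2·(32), so 2 | h(1).
Inductive step: suppose the statement holds for some k ≥ 1, i.e. 2 | h(k). Then
h(k+1) − 10·h(k) = (5·10^(k+1) + 2·7^(k+1)) − 10·(5·10^k + 2·7^k) = (2)·7^k·(7 − 10) = (-6)·7^k. Since 2 | h(k) by the inductive hypothesis, 2 | 10·h(k); and 2 | -6 since -6 = 2·-3. Therefore 2 | h(k+1).
Hence, by induction on t, the claim holds for every t ≥ 1.
Therefore the largest such d is 2.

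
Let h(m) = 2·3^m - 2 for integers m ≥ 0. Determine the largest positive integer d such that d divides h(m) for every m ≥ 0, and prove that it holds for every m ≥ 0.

Computing the first values: h(0) = 0 and h(1) = 4; gcd(0, 4) = 4, so d ≤ 4.
We prove 4 | 2·3^m - 2 for all m ≥ 0 by induction on m.
When m = 0: h(0) = 0 = 4·(0), so 4 | h(0).
For the inductive step, assume it holds for an arbitrary r ≥ 0, i.e. 4 | h(r). Then
h(r+1) = 2·3^(r+1) - 2 = 3·(2·3^r - 2) + 4 = 3·h(r) + 4. The first term is divisible by 4 by the inductive hypothesis, and 4 is divisible by 4. Hence 4 | h(r+1).
This completes the induction.
Therefore the largest such d is 4.

d = 4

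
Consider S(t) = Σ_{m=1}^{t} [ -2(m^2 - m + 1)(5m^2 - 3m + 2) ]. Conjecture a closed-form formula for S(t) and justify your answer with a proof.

We claim S(t) = -t(2t^4 + t^3 + 2t^2 + t + 2) for all t ≥ 1.
Base case (t = 1): S(1) = -8, and the closed form gives -8. They agree.
For the inductive step, assume it holds for an arbitrary m ≥ 1, so S(m) = m(-2m^4 - m^3 - 2m^2 - m - 2).
Then S(m+1) = S(m) + (-2(m - (m + 1)^2)(3m - 5(m + 1)^2 + 1)) = (m(-2m^4 - m^3 - 2m^2 - m - 2)) + (-2(m - (m + 1)^2)(3m - 5(m + 1)^2 + 1)).
Simplifying, S(m+1) = -(m + 1)(2m^4 + 9m^3 + 17m^2 + 16m + 8) = -(m+1)(2(m+1)^4 + (m+1)^3 + 2(m+1)^2 + (m+1) + 2),
which is the closed form with t = m+1.
By the principle of mathematical induction, the result holds for all t ≥ 1.

S(t) = -t(2t^4 + t^3 + 2t^2 + t + 2)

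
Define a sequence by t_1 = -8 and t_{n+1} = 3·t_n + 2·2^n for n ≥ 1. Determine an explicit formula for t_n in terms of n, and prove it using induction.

t_n = -2^(n + 1) - 4·3^(n - 1)

Computing the first terms: t_1 = -8, t_2 = -20, t_3 = -52. This suggests t_n = -2^(n + 1) - 4·3^(n - 1).
For the base case n = 1: the formula gives -8 = -8 = t_1.
Inductive step: suppose the statement holds for some m ≥ 1, so t_m = -2^(m + 1) - 4·3^(m - 1).
Then t_{m+1} = 3·t_m + 2·2^m = 3·(-2^(m + 1) - 4·3^(m - 1)) + 2·2^m = -2^(m + 2) - 4·3^m = -2^((m+1) + 1) - 4·3^((m+1) - 1),
which is the claimed formula at n = m+1.
This completes the induction.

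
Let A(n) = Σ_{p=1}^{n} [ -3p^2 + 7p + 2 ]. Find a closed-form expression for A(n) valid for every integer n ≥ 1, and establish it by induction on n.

We claim A(n) = -n(n^2 - 2n - 5) for all n ≥ 1.
For the base case n = 1: A(1) = 6, and the closed form gives 6. They agree.
Suppose the result is true for n = p, so A(p) = p(-p^2 + 2p + 5).
Then A(p+1) = A(p) + (-3p^2 + p + 6) = (p(-p^2 + 2p + 5)) + (-3p^2 + p + 6).
Simplifying, A(p+1) = -(p + 1)(p^2 - 6) = -(p+1)((p+1)^2 - 2(p+1) - 5),
which is the closed form with n = p+1.
This completes the induction.

A(n) = -n(n^2 - 2n - 5)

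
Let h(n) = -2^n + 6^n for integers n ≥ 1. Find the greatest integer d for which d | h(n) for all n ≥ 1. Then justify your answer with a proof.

d = 4

Computing the first values: h(1) = 4 and h(2) = 32; gcd(4, 32) = 4, so d ≤ 4.
We prove 4 | -2^n + 6^n for all n ≥ 1 by induction on n.
Base step (n = 1): h(1) = 4 = 4·(1), so 4 | h(1).
Inductive step: suppose the statement holds for some r ≥ 1, i.e. 4 | h(r). Then
6^{r+1} − 2^{r+1} = 6·6^r − 2·2^r = 6·(6^r − 2^r) + (4)·2^r. The first term is divisible by 4 by the inductive hypothesis, and the second term (4)·2^r is divisible by 4 since 4 | 4. Hence 4 | h(r+1).
By the principle of mathematical induction, the result holds for all n ≥ 1.
Therefore the largest such d is 4.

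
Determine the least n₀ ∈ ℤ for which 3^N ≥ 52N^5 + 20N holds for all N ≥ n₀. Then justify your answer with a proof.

At N = 16: 43046721 < 54526272, so the inequality fails and n₀ ≥ 17. We prove 3^N ≥ 52N^5 + 20N for all N ≥ 17.
For the base case N = 17: 3^N = 129140163 and 52N^5 + 20N = 73832904, so 129140163 ≥ 73832904.
Inductive step: assume the claim holds for N = m, so 3^m ≥ 52m^5 + 20m.
Then 3^(m + 1) = 3·(3^m) ≥ 3·(52m^5 + 20m).
Also, for m ≥ 17 we have 3·(52m^5 + 20m) ≥ 52(m+1)^5 + 20(m+1), since 3·(52m^5 + 20m) − (52(m+1)^5 + 20(m+1)) = 104m^5 - 260m^4 - 520m^3 - 520m^2 - 220m - 72, which is nonnegative for all m ≥ 17.
Combining, 3^(m + 1) ≥ 52(m+1)^5 + 20(m+1).
By the principle of mathematical induction, the result holds for all N ≥ 17.
Hence the smallest such n₀ is 17.

n₀ = 17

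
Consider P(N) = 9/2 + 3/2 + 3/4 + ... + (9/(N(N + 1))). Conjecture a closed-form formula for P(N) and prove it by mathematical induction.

We claim P(N) = 9N/(N + 1) for all N ≥ 1.
For the base case N = 1: P(1) = 9/2, and the closed form gives 9/2. They agree.
Inductive step: suppose the statement holds for some m ≥ 1, so P(m) = 9m/(m + 1).
Then P(m+1) = P(m) + (9/((m + 1)(m + 2))) = (9m/(m + 1)) + (9/((m + 1)(m + 2))).
Simplifying, P(m+1) = 9(m + 1)/(m + 2) = 9(m+1)/((m+1) + 1),
which is the closed form with N = m+1.
By the principle of mathematical induction, the result holds for all N ≥ 1.

P(N) = 9N/(N + 1)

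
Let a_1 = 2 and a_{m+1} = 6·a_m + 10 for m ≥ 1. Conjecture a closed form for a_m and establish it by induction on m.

Computing the first terms: a_1 = 2, a_2 = 22, a_3 = 142. This suggests a_m = 4·6^(m - 1) - 2.
Base step (m = 1): the formula gives 2 = 2 = a_1.
Inductive step: suppose the statement holds for some k ≥ 1, so a_k = 4·6^(k - 1) - 2.
Then a_{k+1} = 6·a_k + 10 = 6·(4·6^(k - 1) - 2) + 10 = 4·6^k - 2 = 4·6^((k+1) - 1) - 2,
which is the claimed formula at m = k+1.
By induction, the statement is established for all m ≥ 1.

a_m = 4·6^(m - 1) - 2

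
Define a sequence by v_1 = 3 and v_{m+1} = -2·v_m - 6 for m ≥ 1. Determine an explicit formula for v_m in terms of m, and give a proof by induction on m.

v_m = 5(-2)^(m - 1) - 2

Computing the first terms: v_1 = 3, v_2 = -12, v_3 = 18. This suggests v_m = 5(-2)^(m - 1) - 2.
When m = 1: the formula gives 3 = 3 = v_1.
Suppose the result is true for m = i, so v_i = 5(-2)^(i - 1) - 2.
Then v_{i+1} = -2·v_i - 6 = -2·(5(-2)^(i - 1) - 2) - 6 = 5(-2)^i - 2 = 5(-2)^((i+1) - 1) - 2,
which is the claimed formula at m = i+1.
This completes the induction.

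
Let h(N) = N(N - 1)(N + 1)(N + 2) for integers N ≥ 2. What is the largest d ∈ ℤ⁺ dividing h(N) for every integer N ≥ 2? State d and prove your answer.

Computing the first values: h(2) = 24 and h(3) = 120; gcd(24, 120) = 24, so d ≤ 24.
We prove 24 | N(N - 1)(N + 1)(N + 2) for all N ≥ 2 by induction on N.
Base case (N = 2): h(2) = 24 = 24·(1), so 24 | h(2).
For the inductive step, assume it holds for an arbitrary r ≥ 2, i.e. 24 | h(r). Then
h(r+1) − h(r) = r·(r+1)·(r+2)·(r+3) − (r-1)·r·(r+1)·(r+2) = r·(r+1)·(r+2)·[(r+3) − (r-1)] = 4·r·(r+1)·(r+2). The product of 3 consecutive integers is divisible by (3)! = 6, so h(r+1) − h(r) is divisible by 4·6 = 24. By the inductive hypothesis 24 | h(r), hence 24 | h(r+1).
By the principle of mathematical induction, the result holds for all N ≥ 2.
Therefore the largest such d is 24.

d = 24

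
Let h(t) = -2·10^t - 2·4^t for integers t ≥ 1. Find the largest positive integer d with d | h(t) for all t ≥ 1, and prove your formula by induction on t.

d = 4

Computing the first values: h(1) = -28 and h(2) = -232; gcd(-28, -232) = 4, so d ≤ 4.
We prove 4 | -2·10^t - 2·4^t for all t ≥ 1 by induction on t.
When t = 1: h(1) = -28 = 4·(-7), so 4 | h(1).
For the inductive step, assume it holds for an arbitrary p ≥ 1, i.e. 4 | h(p). Then
h(p+1) − 10·h(p) = (-2·10^(p+1) - 2·4^(p+1)) − 10·(-2·10^p - 2·4^p) = (-2)·4^p·(4 − 10) = (12)·4^p. Since 4 | h(p) by the inductive hypothesis, 4 | 10·h(p); and 4 | 12 since 12 = 4·3. Therefore 4 | h(p+1).
By the principle of mathematical induction, the result holds for all t ≥ 1.
Therefore the largest such d is 4.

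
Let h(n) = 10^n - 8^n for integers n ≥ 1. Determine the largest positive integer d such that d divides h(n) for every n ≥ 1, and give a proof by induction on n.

Computing the first values: h(1) = 2 and h(2) = 36; gcd(2, 36) = 2, so d ≤ 2.
We prove 2 | 10^n - 8^n for all n ≥ 1 by induction on n.
For the base case n = 1: h(1) = 2 = 2·(1), so 2 | h(1).
Inductive step: assume the claim holds for n = p, i.e. 2 | h(p). Then
10^{p+1} − 8^{p+1} = 10·10^p − 8·8^p = 10·(10^p − 8^p) + (2)·8^p. The first term is divisible by 2 by the inductive hypothesis, and the second term (2)·8^p is divisible by 2 since 2 | 2. Hence 2 | h(p+1).
By the principle of mathematical induction, the result holds for all n ≥ 1.
Therefore the largest such d is 2.

d = 2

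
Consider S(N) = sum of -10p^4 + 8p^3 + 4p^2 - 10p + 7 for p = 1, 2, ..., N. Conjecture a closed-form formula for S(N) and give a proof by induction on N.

S(N) = -N(2N^4 + 3N^3 - 2N^2 + N - 3)

We claim S(N) = -N(2N^4 + 3N^3 - 2N^2 + N - 3) for all N ≥ 1.
Base step (N = 1): S(1) = -1, and the closed form gives -1. They agree.
Suppose the result is true for N = p, so S(p) = p(-2p^4 - 3p^3 + 2p^2 - p + 3).
Then S(p+1) = S(p) + (-10p^4 - 32p^3 - 32p^2 - 18p - 1) = (p(-2p^4 - 3p^3 + 2p^2 - p + 3)) + (-10p^4 - 32p^3 - 32p^2 - 18p - 1).
Simplifying, S(p+1) = -(p + 1)(2p^4 + 11p^3 + 19p^2 + 14p + 1) = -(p+1)(2(p+1)^4 + 3(p+1)^3 - 2(p+1)^2 + (p+1) - 3),
which is the closed form with N = p+1.
Hence, by induction on N, the claim holds for every N ≥ 1.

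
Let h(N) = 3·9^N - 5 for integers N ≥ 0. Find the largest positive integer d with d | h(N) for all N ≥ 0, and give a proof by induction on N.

Computing the first values: h(0) = -2 and h(1) = 22; gcd(-2, 22) = 2, so d ≤ 2.
We prove 2 | 3·9^N - 5 for all N ≥ 0 by induction on N.
When N = 0: h(0) = -2 = 2·(-1), so 2 | h(0).
Inductive step: assume the claim holds for N = j, i.e. 2 | h(j). Then
h(j+1) = 3·9^(j+1) - 5 = 9·(3·9^j - 5) + 40 = 9·h(j) + 40. The first term is divisible by 2 by the inductive hypothesis, and 40 is divisible by 2. Hence 2 | h(j+1).
By induction, the statement is established for all N ≥ 0.
Therefore the largest such d is 2.

d = 2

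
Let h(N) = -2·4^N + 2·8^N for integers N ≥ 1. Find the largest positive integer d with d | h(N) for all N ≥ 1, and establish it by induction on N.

Computing the first values: h(1) = 8 and h(2) = 96; gcd(8, 96) = 8, so d ≤ 8.
We prove 8 | -2·4^N + 2·8^N for all N ≥ 1 by induction on N.
Base case (N = 1): h(1) = 8 = 8·(1), so 8 | h(1).
For the inductive step, assume it holds for an arbitrary j ≥ 1, i.e. 8 | h(j). Then
h(j+1) − 8·h(j) = (-2·4^(j+1) + 2·8^(j+1)) − 8·(-2·4^j + 2·8^j) = (-2)·4^j·(4 − 8) = (8)·4^j. Since 8 | h(j) by the inductive hypothesis, 8 | 8·h(j); and 8 | 8 since 8 = 8·1. Therefore 8 | h(j+1).
By the principle of mathematical induction, the result holds for all N ≥ 1.
Therefore the largest such d is 8.

d = 8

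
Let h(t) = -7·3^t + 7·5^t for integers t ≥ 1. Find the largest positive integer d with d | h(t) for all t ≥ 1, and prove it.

Computing the first values: h(1) = 14 and h(2) = 112; gcd(14, 112) = 14, so d ≤ 14.
We prove 14 | -7·3^t + 7·5^t for all t ≥ 1 by induction on t.
Base case (t = 1): h(1) = 14 = 14·(1), so 14 | h(1).
For the inductive step, assume it holds for an arbitrary j ≥ 1, i.e. 14 | h(j). Then
h(j+1) − 5·h(j) = (-7·3^(j+1) + 7·5^(j+1)) − 5·(-7·3^j + 7·5^j) = (-7)·3^j·(3 − 5) = (14)·3^j. Since 14 | h(j) by the inductive hypothesis, 14 | 5·h(j); and 14 | 14 since 14 = 14·1. Therefore 14 | h(j+1).
By the principle of mathematical induction, the result holds for all t ≥ 1.
Therefore the largest such d is 14.

d = 14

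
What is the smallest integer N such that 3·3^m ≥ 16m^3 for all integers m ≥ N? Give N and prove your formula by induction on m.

N = 7

At m = 6: 2187 < 3456, so the inequality fails and N ≥ 7. We prove 3·3^m ≥ 16m^3 for all m ≥ 7.
Base case (m = 7): 3·3^m = 6561 and 16m^3 = 5488, so 6561 ≥ 5488.
Inductive step: suppose the statement holds for some p ≥ 7, so 3·3^p ≥ 16p^3.
Then 3·3^(p + 1) = 3·(3·3^p) ≥ 3·(16p^3).
Also, for p ≥ 7 we have 3·(16p^3) ≥ 16(p+1)^3, since 3 ≥ (1 + 1/p)^3 for all p ≥ 7.
Combining, 3·3^(p + 1) ≥ 16(p+1)^3.
By the principle of mathematical induction, the result holds for all m ≥ 7.
Hence the smallest such N is 7.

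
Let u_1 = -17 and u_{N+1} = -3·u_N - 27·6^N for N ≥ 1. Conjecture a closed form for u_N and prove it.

Computing the first terms: u_1 = -17, u_2 = -111, u_3 = -639. This suggests u_N = (-3)^(N - 1) - 3·6^N.
For the base case N = 1: the formula gives -17 = -17 = u_1.
Inductive step: assume the claim holds for N = m, so u_m = (-3)^(m - 1) - 3·6^m.
Then u_{m+1} = -3·u_m - 27·6^m = -3·((-3)^(m - 1) - 3·6^m) - 27·6^m = (-3)^m - 3·6^(m + 1) = (-3)^((m+1) - 1) - 3·6^(m+1),
which is the claimed formula at N = m+1.
By the principle of mathematical induction, the result holds for all N ≥ 1.

u_N = (-3)^(N - 1) - 3·6^N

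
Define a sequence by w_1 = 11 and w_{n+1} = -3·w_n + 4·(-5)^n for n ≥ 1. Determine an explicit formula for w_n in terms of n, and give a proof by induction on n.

w_n = (-3)^(n - 1) - 2(-5)^n

Computing the first terms: w_1 = 11, w_2 = -53, w_3 = 259. This suggests w_n = (-3)^(n - 1) - 2(-5)^n.
Base case (n = 1): the formula gives 11 = 11 = w_1.
Inductive step: suppose the statement holds for some j ≥ 1, so w_j = (-3)^(j - 1) - 2(-5)^j.
Then w_{j+1} = -3·w_j + 4·(-5)^j = -3·((-3)^(j - 1) - 2(-5)^j) + 4·(-5)^j = (-3)^j - 2(-5)^(j + 1) = (-3)^((j+1) - 1) - 2(-5)^(j+1),
which is the claimed formula at n = j+1.
By induction, the statement is established for all n ≥ 1.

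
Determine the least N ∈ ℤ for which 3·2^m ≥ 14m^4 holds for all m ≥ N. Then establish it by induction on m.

N = 20

At m = 19: 1572864 < 1824494, so the inequality fails and N ≥ 20. We prove 3·2^m ≥ 14m^4 for all m ≥ 20.
When m = 20: 3·2^m = 3145728 and 14m^4 = 2240000, so 3145728 ≥ 2240000.
Inductive step: suppose the statement holds for some i ≥ 20, so 3·2^i ≥ 14i^4.
Then 3·2^(i + 1) = 2·(3·2^i) ≥ 2·(14i^4).
Also, for i ≥ 20 we have 2·(14i^4) ≥ 14(i+1)^4, since 2 ≥ (1 + 1/i)^4 for all i ≥ 20.
Combining, 3·2^(i + 1) ≥ 14(i+1)^4.
By the principle of mathematical induction, the result holds for all m ≥ 20.
Hence the smallest such N is 20.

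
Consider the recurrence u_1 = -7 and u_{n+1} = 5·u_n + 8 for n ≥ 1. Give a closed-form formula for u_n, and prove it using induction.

u_n = -5^n - 2

Computing the first terms: u_1 = -7, u_2 = -27, u_3 = -127. This suggests u_n = -5^n - 2.
When n = 1: the formula gives -7 = -7 = u_1.
For the inductive step, assume it holds for an arbitrary k ≥ 1, so u_k = -5^k - 2.
Then u_{k+1} = 5·u_k + 8 = 5·(-5^k - 2) + 8 = -5^(k + 1) - 2,
which is the claimed formula at n = k+1.
Hence, by induction on n, the claim holds for every n ≥ 1.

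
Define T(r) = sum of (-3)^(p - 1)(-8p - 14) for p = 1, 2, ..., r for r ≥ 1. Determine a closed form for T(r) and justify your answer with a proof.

T(r) = 2(-3)^r(r + 2) - 4

We claim T(r) = 2(-3)^r(r + 2) - 4 for all r ≥ 1.
For the base case r = 1: T(1) = -22, and the closed form gives -22. They agree.
Suppose the result is true for r = p, so T(p) = 2(-3)^p(p + 2) - 4.
Then T(p+1) = T(p) + ((-3)^p(-8p - 22)) = (2(-3)^p(p + 2) - 4) + ((-3)^p(-8p - 22)).
Simplifying, T(p+1) = -6(-3)^p·p - 18(-3)^p - 4 = 2(-3)^(p+1)((p+1) + 2) - 4,
which is the closed form with r = p+1.
By induction, the statement is established for all r ≥ 1.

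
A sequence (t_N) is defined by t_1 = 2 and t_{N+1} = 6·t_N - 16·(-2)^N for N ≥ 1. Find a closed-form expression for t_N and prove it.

t_N = -(-2)^(N + 1) + 6^N

Computing the first terms: t_1 = 2, t_2 = 44, t_3 = 200. This suggests t_N = -(-2)^(N + 1) + 6^N.
For the base case N = 1: the formula gives 2 = 2 = t_1.
Suppose the result is true for N = m, so t_m = -(-2)^(m + 1) + 6^m.
Then t_{m+1} = 6·t_m - 16·(-2)^m = 6·(-(-2)^(m + 1) + 6^m) - 16·(-2)^m = -(-2)^(m + 2) + 6^(m + 1) = -(-2)^((m+1) + 1) + 6^(m+1),
which is the claimed formula at N = m+1.
Hence, by induction on N, the claim holds for every N ≥ 1.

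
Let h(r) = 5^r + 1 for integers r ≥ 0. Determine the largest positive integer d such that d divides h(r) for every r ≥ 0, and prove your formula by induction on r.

Computing the first values: h(0) = 2 and h(1) = 6; gcd(2, 6) = 2, so d ≤ 2.
We prove 2 | 5^r + 1 for all r ≥ 0 by induction on r.
For the base case r = 0: h(0) = 2 = 2·(1), so 2 | h(0).
Inductive step: assume the claim holds for r = m, i.e. 2 | h(m). Then
h(m+1) = 5^(m+1) + 1 = 5·(5^m + 1) - 4 = 5·h(m) - 4. The first term is divisible by 2 by the inductive hypothesis, and -4 is divisible by 2. Hence 2 | h(m+1).
Hence, by induction on r, the claim holds for every r ≥ 0.
Therefore the largest such d is 2.

d = 2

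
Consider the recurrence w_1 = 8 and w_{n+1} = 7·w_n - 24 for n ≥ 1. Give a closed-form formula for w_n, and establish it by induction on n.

w_n = 4·7^(n - 1) + 4

Computing the first terms: w_1 = 8, w_2 = 32, w_3 = 200. This suggests w_n = 4·7^(n - 1) + 4.
When n = 1: the formula gives 8 = 8 = w_1.
Inductive step: assume the claim holds for n = m, so w_m = 4·7^(m - 1) + 4.
Then w_{m+1} = 7·w_m - 24 = 7·(4·7^(m - 1) + 4) - 24 = 4·7^m + 4 = 4·7^((m+1) - 1) + 4,
which is the claimed formula at n = m+1.
This completes the induction.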